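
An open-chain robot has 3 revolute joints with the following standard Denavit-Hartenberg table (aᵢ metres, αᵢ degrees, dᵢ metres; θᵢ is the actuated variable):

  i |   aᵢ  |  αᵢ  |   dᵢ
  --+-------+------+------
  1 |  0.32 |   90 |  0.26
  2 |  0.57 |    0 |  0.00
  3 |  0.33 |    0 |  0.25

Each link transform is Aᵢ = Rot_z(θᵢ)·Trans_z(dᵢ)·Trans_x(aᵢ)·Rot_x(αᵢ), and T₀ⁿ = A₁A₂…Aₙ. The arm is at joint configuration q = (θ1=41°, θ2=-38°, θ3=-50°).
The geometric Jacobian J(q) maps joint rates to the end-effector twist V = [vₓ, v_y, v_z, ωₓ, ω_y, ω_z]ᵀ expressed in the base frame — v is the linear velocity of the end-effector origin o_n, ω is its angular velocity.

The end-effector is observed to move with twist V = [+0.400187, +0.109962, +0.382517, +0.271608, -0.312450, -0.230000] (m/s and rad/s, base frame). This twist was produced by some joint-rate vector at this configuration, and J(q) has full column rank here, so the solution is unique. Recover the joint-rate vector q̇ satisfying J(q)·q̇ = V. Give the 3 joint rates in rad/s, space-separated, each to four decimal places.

o_n = [0.7532, 0.3235, -0.4207]
J₁: ẑ×o_n = [-0.3235, 0.7532, 0.0000], ω = ẑ
J2: z=[0.6561, -0.7547, 0.0000] o=[0.2415, 0.2099, 0.2600] → [0.5138, 0.4466, 0.4607, 0.6561, -0.7547, 0.0000]
J3: z=[0.6561, -0.7547, 0.0000] o=[0.5805, 0.5046, -0.0909] → [0.2489, 0.2164, 0.0115, 0.6561, -0.7547, 0.0000]
q̇ = J⁺·V = [-0.2300, 0.8410, -0.4270]

-0.2300 0.8410 -0.4270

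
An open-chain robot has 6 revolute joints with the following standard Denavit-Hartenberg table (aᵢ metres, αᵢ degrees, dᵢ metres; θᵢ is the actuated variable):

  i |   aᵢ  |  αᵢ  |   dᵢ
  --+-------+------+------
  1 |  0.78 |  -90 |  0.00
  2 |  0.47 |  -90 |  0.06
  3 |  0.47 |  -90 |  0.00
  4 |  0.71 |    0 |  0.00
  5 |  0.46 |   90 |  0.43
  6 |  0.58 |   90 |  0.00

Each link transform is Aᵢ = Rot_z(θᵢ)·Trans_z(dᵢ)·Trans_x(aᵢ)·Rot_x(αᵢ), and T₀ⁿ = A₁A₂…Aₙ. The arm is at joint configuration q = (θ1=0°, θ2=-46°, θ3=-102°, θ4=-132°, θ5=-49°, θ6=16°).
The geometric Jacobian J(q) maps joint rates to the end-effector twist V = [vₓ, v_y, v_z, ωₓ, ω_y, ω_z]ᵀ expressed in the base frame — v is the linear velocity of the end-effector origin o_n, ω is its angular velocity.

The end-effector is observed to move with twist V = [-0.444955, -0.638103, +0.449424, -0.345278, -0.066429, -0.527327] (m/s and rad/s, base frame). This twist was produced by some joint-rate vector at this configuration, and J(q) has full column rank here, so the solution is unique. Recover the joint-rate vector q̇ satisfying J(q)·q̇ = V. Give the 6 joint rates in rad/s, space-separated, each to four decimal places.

-0.4160 0.0060 -0.4190 -0.1280 -0.2000 -0.2480

o_n = [2.0217, -0.8175, 0.5519]
J₁: ẑ×o_n = [0.8175, 2.0217, -0.0000], ω = ẑ
J2: z=[0.0000, 1.0000, 0.0000] o=[0.7800, 0.0000, 0.0000] → [0.5519, 0.0000, -1.2417, 0.0000, 1.0000, 0.0000]
J3: z=[0.7193, 0.0000, -0.6947] o=[1.1065, 0.0600, 0.3381] → [-0.6095, -0.7896, -0.6312, 0.7193, 0.0000, -0.6947]
J4: z=[0.6795, 0.2079, 0.7036] o=[1.0386, 0.5197, 0.2678] → [0.9999, 0.4987, -1.1130, 0.6795, 0.2079, 0.7036]
J5: z=[0.6795, 0.2079, 0.7036] o=[1.4868, 0.0550, -0.0277] → [0.7344, -0.0174, -0.7041, 0.6795, 0.2079, 0.7036]
J6: z=[-0.7218, 0.0171, 0.6919] o=[1.8396, -0.3054, 0.3492] → [0.3578, 0.2723, 0.3664, -0.7218, 0.0171, 0.6919]
q̇ = J⁺·V = [-0.4160, 0.0060, -0.4190, -0.1280, -0.2000, -0.2480]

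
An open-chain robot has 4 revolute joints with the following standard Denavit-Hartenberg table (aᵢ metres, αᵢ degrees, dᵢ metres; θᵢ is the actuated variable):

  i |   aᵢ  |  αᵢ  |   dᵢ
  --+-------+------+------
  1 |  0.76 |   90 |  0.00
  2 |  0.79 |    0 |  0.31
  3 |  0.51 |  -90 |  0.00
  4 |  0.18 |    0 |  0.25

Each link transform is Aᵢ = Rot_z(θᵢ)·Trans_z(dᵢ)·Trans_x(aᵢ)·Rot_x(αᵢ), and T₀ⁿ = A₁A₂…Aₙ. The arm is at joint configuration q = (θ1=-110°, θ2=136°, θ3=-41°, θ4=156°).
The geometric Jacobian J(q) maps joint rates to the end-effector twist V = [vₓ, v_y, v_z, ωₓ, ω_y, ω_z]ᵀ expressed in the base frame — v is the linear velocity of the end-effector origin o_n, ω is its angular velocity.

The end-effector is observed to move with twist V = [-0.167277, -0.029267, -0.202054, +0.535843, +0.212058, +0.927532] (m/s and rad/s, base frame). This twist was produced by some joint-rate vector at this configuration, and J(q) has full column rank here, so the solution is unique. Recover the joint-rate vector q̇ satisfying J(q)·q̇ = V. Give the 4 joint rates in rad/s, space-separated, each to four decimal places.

o_n = [-0.1926, 0.1632, 0.8712]
J₁: ẑ×o_n = [-0.1632, -0.1926, 0.0000], ω = ẑ
J2: z=[-0.9397, 0.3420, 0.0000] o=[-0.2599, -0.7142, 0.0000] → [0.2980, 0.8187, -0.8474, -0.9397, 0.3420, 0.0000]
J3: z=[-0.9397, 0.3420, 0.0000] o=[-0.3569, -0.0741, 0.5488] → [0.1103, 0.3030, -0.2792, -0.9397, 0.3420, 0.0000]
J4: z=[0.3407, 0.9361, -0.0872] o=[-0.3417, -0.0324, 1.0568] → [-0.1567, 0.0502, -0.0729, 0.3407, 0.9361, -0.0872]
q̇ = J⁺·V = [0.9610, 0.5180, -0.9490, 0.3840]

0.9610 0.5180 -0.9490 0.3840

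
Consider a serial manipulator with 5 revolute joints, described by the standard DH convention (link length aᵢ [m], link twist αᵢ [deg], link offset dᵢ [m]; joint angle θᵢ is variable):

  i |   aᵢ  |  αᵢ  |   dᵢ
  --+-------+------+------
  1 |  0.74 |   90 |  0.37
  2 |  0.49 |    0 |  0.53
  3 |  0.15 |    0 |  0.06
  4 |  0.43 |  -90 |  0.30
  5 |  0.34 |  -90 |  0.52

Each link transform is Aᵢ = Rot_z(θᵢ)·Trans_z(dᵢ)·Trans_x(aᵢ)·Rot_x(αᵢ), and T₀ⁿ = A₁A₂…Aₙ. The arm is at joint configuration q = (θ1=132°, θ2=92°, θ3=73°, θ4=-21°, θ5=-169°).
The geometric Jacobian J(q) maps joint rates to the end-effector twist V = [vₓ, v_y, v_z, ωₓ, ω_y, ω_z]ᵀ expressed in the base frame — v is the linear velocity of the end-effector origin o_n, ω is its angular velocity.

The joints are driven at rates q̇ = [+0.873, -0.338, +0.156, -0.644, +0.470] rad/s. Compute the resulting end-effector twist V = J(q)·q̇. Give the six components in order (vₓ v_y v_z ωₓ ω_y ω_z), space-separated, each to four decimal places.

-0.4651 0.4973 0.3669 -0.4290 -0.7580 0.4928

o_n = [0.5795, 0.7835, 0.5344]
J₁: ẑ×o_n = [-0.7835, 0.5795, 0.0000], ω = ẑ
J2: z=[0.7431, 0.6691, 0.0000] o=[-0.4952, 0.5499, 0.3700] → [0.1100, -0.1222, -0.5455, 0.7431, 0.6691, 0.0000]
J3: z=[0.7431, 0.6691, 0.0000] o=[-0.0898, 0.8919, 0.8597] → [-0.2177, 0.2417, -0.5284, 0.7431, 0.6691, 0.0000]
J4: z=[0.7431, 0.6691, 0.0000] o=[0.0517, 0.8243, 0.8985] → [-0.2436, 0.2706, -0.3835, 0.7431, 0.6691, 0.0000]
J5: z=[0.3933, -0.4368, -0.8090] o=[0.5074, 0.7665, 1.1513] → [0.2831, 0.1843, 0.0381, 0.3933, -0.4368, -0.8090]
V = J·q̇ = [-0.4651, 0.4973, 0.3669, -0.4290, -0.7580, 0.4928]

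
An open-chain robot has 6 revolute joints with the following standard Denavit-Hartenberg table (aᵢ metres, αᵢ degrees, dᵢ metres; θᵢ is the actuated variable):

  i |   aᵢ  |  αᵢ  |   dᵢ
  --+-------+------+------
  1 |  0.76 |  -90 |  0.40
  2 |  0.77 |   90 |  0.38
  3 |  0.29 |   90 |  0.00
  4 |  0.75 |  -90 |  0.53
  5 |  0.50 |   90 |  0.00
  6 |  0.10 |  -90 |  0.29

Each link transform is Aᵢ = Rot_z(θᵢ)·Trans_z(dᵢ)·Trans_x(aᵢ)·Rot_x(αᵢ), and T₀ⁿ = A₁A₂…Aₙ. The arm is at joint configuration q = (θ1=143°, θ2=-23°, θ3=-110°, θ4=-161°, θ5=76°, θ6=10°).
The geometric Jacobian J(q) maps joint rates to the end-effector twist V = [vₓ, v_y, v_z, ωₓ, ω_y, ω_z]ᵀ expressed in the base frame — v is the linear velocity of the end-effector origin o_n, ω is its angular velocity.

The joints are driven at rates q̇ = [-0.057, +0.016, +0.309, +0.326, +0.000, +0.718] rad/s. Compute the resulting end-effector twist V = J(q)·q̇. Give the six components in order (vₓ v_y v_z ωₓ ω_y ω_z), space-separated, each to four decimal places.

o_n = [-2.1839, 0.2009, 0.4352]
J₁: ẑ×o_n = [-0.2009, -2.1839, 0.0000], ω = ẑ
J2: z=[-0.6018, -0.7986, 0.0000] o=[-0.6070, 0.4574, 0.4000] → [-0.0281, 0.0212, -1.1050, -0.6018, -0.7986, 0.0000]
J3: z=[0.3121, -0.2351, 0.9205] o=[-1.4017, 0.5805, 0.7009] → [0.4118, -0.6371, -0.3024, 0.3121, -0.2351, 0.9205]
J4: z=[0.4850, -0.7937, -0.3672] o=[-1.1648, 0.7431, 0.6621] → [-0.0190, 0.4842, -1.0718, 0.4850, -0.7937, -0.3672]
J5: z=[-0.0291, 0.4050, -0.9139] o=[-1.5633, -0.0179, 0.3375] → [0.2396, 0.5700, 0.2450, -0.0291, 0.4050, -0.9139]
J6: z=[-0.7308, -0.6324, -0.2570] o=[-1.9043, 0.3122, 0.4947] → [0.0090, 0.0284, -0.0955, -0.7308, -0.6324, -0.2570]
V = J·q̇ = [0.1385, 0.1062, -0.5291, -0.2798, -0.7983, -0.0768]

0.1385 0.1062 -0.5291 -0.2798 -0.7983 -0.0768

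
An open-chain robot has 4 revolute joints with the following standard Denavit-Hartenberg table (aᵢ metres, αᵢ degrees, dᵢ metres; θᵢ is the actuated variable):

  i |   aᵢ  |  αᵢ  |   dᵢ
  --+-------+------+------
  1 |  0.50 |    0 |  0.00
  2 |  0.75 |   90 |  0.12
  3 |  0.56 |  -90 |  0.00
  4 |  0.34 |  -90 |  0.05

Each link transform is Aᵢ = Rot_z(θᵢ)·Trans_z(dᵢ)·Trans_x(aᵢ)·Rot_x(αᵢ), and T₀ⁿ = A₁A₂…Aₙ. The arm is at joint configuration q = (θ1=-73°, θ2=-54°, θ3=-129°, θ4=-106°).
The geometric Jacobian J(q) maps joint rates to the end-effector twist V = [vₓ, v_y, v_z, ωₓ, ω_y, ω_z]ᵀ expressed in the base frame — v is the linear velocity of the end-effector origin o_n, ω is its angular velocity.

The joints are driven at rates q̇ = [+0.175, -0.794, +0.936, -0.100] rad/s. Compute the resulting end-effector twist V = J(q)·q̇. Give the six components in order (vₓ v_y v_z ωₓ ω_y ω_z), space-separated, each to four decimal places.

o_n = [-0.4130, -0.6771, -0.2738]
J₁: ẑ×o_n = [0.6771, -0.4130, 0.0000], ω = ẑ
J2: z=[0.0000, 0.0000, 1.0000] o=[0.1462, -0.4782, 0.0000] → [0.1990, -0.5592, 0.0000, 0.0000, 0.0000, 1.0000]
J3: z=[-0.7986, 0.6018, 0.0000] o=[-0.3052, -1.0771, 0.1200] → [-0.2370, -0.3145, -0.2546, -0.7986, 0.6018, 0.0000]
J4: z=[-0.4677, -0.6207, -0.6293] o=[-0.0931, -0.7957, -0.3152] → [0.0489, 0.2207, -0.2540, -0.4677, -0.6207, -0.6293]
V = J·q̇ = [-0.2662, 0.0552, -0.2129, -0.7008, 0.6254, -0.5561]

-0.2662 0.0552 -0.2129 -0.7008 0.6254 -0.5561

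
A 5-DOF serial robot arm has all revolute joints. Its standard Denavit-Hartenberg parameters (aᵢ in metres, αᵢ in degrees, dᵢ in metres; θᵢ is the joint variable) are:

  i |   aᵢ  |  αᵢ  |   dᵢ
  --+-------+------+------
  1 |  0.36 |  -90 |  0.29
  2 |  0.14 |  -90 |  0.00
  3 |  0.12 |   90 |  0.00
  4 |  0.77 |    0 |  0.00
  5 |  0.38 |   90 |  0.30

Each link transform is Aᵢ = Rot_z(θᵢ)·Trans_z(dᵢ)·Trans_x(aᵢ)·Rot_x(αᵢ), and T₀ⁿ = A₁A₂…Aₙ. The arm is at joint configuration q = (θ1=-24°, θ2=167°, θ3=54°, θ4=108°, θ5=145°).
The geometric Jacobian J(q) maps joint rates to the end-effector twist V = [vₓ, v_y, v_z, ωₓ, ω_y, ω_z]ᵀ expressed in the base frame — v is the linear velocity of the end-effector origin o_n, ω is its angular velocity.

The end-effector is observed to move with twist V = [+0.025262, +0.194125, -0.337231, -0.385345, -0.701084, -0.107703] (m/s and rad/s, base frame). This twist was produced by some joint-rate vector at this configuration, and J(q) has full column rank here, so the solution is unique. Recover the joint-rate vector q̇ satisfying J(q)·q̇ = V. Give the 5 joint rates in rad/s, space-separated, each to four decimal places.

o_n = [0.1793, 0.3160, 0.5937]
J₁: ẑ×o_n = [-0.3160, 0.1793, 0.0000], ω = ẑ
J2: z=[0.4067, 0.9135, 0.0000] o=[0.3289, -0.1464, 0.2900] → [0.2774, -0.1235, 0.3247, 0.4067, 0.9135, 0.0000]
J3: z=[-0.2055, 0.0915, 0.9744] o=[0.2043, -0.0909, 0.2585] → [-0.3659, 0.0446, -0.0814, -0.2055, 0.0915, 0.9744]
J4: z=[-0.4811, 0.8576, -0.1820] o=[0.1020, -0.1517, 0.2426] → [0.3861, 0.1548, -0.2913, -0.4811, 0.8576, -0.1820]
J5: z=[-0.4811, 0.8576, -0.1820] o=[0.1543, 0.0358, 0.9876] → [-0.2869, -0.1941, -0.1563, -0.4811, 0.8576, -0.1820]
q̇ = J⁺·V = [-0.1600, -0.8360, 0.0660, 0.3710, -0.3050]

-0.1600 -0.8360 0.0660 0.3710 -0.3050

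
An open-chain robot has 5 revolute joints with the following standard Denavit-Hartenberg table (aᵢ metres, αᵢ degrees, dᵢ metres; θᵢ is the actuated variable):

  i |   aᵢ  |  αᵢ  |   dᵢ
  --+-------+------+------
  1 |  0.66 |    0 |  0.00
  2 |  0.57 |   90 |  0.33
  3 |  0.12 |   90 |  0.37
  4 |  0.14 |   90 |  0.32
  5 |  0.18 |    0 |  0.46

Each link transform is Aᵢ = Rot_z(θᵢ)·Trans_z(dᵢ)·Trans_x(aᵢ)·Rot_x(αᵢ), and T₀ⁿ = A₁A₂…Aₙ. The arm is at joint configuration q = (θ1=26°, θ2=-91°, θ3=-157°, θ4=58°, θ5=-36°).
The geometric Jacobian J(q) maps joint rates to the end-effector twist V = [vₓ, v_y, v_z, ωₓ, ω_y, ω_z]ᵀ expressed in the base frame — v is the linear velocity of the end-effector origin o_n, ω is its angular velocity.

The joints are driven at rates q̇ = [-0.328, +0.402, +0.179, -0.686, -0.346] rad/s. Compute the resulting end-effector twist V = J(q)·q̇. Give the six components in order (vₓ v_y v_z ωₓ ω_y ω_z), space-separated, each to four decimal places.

0.4839 -0.0979 -0.1624 -0.1010 -0.6409 -0.4428

o_n = [0.2075, 0.2447, 0.2687]
J₁: ẑ×o_n = [-0.2447, 0.2075, 0.0000], ω = ẑ
J2: z=[0.0000, 0.0000, 1.0000] o=[0.5932, 0.2893, 0.0000] → [0.0446, -0.3857, 0.0000, 0.0000, 0.0000, 1.0000]
J3: z=[-0.9063, -0.4226, 0.0000] o=[0.8341, -0.2273, 0.3300] → [0.0259, -0.0555, -0.6926, -0.9063, -0.4226, 0.0000]
J4: z=[-0.1651, 0.3541, 0.9205] o=[0.4521, -0.2835, 0.2831] → [-0.4913, -0.2275, -0.0006, -0.1651, 0.3541, 0.9205]
J5: z=[0.1504, 0.9314, -0.3314] o=[0.2628, -0.1585, 0.5487] → [-0.1272, 0.0604, 0.1121, 0.1504, 0.9314, -0.3314]
V = J·q̇ = [0.4839, -0.0979, -0.1624, -0.1010, -0.6409, -0.4428]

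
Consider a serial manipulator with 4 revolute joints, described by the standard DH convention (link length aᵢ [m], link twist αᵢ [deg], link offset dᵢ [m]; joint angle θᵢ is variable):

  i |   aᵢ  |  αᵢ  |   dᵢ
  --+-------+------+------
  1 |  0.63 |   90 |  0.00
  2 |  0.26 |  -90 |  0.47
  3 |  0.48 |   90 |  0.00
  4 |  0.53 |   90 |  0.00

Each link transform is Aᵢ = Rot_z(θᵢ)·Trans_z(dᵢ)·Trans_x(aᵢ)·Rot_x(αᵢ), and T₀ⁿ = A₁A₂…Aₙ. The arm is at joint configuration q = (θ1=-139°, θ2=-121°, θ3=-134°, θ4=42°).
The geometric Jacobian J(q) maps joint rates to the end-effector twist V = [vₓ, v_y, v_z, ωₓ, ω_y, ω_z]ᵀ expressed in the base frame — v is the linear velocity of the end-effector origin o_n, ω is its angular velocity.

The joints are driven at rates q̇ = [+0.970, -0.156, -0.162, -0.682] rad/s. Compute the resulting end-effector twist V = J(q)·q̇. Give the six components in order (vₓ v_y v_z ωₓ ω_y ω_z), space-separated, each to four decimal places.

-0.0904 -1.4085 0.2943 0.0870 0.4967 0.6329

o_n = [-1.5605, 0.0991, 0.1148]
J₁: ẑ×o_n = [-0.0991, -1.5605, 0.0000], ω = ẑ
J2: z=[-0.6561, 0.7547, 0.0000] o=[-0.4755, -0.4133, 0.0000] → [0.0867, 0.0753, 0.4827, -0.6561, 0.7547, 0.0000]
J3: z=[-0.6469, -0.5624, -0.5150] o=[-0.6828, 0.0292, -0.2229] → [-0.1539, 0.6705, -0.5388, -0.6469, -0.5624, -0.5150]
J4: z=[0.1761, -0.7673, 0.6166] o=[-1.0389, 0.1772, 0.0629] → [0.0083, -0.3308, -0.4140, 0.1761, -0.7673, 0.6166]
V = J·q̇ = [-0.0904, -1.4085, 0.2943, 0.0870, 0.4967, 0.6329]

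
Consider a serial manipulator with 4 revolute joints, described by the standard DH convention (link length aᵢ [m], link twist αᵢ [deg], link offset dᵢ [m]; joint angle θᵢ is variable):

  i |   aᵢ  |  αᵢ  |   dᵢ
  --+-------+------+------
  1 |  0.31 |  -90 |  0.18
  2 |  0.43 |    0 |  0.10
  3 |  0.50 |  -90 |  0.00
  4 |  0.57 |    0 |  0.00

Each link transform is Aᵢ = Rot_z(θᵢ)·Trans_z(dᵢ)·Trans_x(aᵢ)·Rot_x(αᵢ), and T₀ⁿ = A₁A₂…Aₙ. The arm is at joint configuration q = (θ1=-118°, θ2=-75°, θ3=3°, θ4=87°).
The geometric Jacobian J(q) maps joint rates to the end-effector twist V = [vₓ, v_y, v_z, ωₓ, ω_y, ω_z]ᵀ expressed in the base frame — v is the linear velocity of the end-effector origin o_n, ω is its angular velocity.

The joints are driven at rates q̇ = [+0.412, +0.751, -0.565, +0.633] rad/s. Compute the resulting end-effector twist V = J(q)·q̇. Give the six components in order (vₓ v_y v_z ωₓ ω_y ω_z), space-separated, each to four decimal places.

-0.0328 -0.5348 -0.4567 -0.1184 -0.6189 0.2164

o_n = [-0.6889, -0.2963, 1.0992]
J₁: ẑ×o_n = [0.2963, -0.6889, 0.0000], ω = ẑ
J2: z=[0.8829, -0.4695, 0.0000] o=[-0.1455, -0.2737, 0.1800] → [-0.4316, -0.8116, -0.2750, 0.8829, -0.4695, 0.0000]
J3: z=[0.8829, -0.4695, 0.0000] o=[-0.1095, -0.4189, 0.5953] → [-0.2366, -0.4449, -0.1637, 0.8829, -0.4695, 0.0000]
J4: z=[-0.4465, -0.8397, -0.3090] o=[-0.1820, -0.5553, 1.0709] → [0.0562, 0.1693, -0.5414, -0.4465, -0.8397, -0.3090]
V = J·q̇ = [-0.0328, -0.5348, -0.4567, -0.1184, -0.6189, 0.2164]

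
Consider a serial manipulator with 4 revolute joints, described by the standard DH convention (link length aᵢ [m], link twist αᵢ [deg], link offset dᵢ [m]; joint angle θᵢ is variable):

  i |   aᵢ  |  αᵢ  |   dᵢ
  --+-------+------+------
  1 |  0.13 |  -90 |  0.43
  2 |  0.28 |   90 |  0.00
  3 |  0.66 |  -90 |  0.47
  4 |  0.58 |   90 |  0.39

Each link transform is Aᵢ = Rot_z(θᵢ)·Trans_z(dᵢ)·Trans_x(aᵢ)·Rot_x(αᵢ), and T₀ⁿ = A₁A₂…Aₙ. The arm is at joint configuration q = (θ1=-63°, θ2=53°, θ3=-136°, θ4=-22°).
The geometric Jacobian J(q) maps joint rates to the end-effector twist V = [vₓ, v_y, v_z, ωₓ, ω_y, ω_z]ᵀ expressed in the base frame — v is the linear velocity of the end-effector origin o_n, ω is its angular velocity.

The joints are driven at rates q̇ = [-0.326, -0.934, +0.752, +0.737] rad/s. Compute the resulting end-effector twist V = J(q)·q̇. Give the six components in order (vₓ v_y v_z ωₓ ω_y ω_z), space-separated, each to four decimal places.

-1.0296 0.4441 -0.4767 -0.8920 -1.4744 -0.2823

o_n = [-0.7680, -0.9434, 1.0917]
J₁: ẑ×o_n = [0.9434, -0.7680, 0.0000], ω = ẑ
J2: z=[0.8910, 0.4540, 0.0000] o=[0.0590, -0.1158, 0.4300] → [0.3004, -0.5896, -0.3619, 0.8910, 0.4540, 0.0000]
J3: z=[0.3626, -0.7116, 0.6018] o=[0.1355, -0.2660, 0.2064] → [-0.2223, -0.8648, -0.8885, 0.3626, -0.7116, 0.6018]
J4: z=[-0.4511, -0.6991, -0.5548] o=[-0.2323, -0.5540, 0.8684] → [-0.3722, 0.3980, -0.1988, -0.4511, -0.6991, -0.5548]
V = J·q̇ = [-1.0296, 0.4441, -0.4767, -0.8920, -1.4744, -0.2823]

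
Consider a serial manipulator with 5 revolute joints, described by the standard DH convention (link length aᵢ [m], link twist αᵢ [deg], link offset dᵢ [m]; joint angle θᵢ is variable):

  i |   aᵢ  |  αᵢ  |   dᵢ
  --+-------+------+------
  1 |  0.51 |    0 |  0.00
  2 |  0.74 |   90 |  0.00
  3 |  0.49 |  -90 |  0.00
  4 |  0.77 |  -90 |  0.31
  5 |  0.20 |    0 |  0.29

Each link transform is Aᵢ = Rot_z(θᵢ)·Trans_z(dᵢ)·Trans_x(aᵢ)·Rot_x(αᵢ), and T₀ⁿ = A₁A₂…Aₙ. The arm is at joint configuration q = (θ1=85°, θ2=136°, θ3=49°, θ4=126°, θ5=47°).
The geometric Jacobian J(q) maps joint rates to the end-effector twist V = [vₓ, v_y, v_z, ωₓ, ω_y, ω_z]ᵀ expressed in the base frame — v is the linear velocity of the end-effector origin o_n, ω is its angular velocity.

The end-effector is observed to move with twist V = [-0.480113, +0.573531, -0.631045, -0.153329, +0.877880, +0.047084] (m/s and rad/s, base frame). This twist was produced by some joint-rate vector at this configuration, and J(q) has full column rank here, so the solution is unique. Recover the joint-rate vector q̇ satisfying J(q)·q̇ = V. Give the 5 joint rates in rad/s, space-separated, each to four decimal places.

o_n = [0.0858, -0.2017, -0.1019]
J₁: ẑ×o_n = [0.2017, 0.0858, -0.0000], ω = ẑ
J2: z=[0.0000, 0.0000, 1.0000] o=[0.0444, 0.5081, 0.0000] → [0.7098, 0.0414, -0.0000, 0.0000, 0.0000, 1.0000]
J3: z=[-0.6561, 0.7547, 0.0000] o=[-0.5140, 0.0226, 0.0000] → [-0.0769, -0.0669, -0.3055, -0.6561, 0.7547, 0.0000]
J4: z=[0.5696, 0.4951, 0.6561] o=[-0.7567, -0.1883, 0.3698] → [-0.2248, 0.8214, -0.4248, 0.5696, 0.4951, 0.6561]
J5: z=[0.0150, 0.7918, -0.6106] o=[0.0527, -0.3102, 0.2316] → [-0.1979, -0.0152, -0.0246, 0.0150, 0.7918, -0.6106]
q̇ = J⁺·V = [-0.3950, -0.2860, 0.9430, 0.8250, -0.3060]

-0.3950 -0.2860 0.9430 0.8250 -0.3060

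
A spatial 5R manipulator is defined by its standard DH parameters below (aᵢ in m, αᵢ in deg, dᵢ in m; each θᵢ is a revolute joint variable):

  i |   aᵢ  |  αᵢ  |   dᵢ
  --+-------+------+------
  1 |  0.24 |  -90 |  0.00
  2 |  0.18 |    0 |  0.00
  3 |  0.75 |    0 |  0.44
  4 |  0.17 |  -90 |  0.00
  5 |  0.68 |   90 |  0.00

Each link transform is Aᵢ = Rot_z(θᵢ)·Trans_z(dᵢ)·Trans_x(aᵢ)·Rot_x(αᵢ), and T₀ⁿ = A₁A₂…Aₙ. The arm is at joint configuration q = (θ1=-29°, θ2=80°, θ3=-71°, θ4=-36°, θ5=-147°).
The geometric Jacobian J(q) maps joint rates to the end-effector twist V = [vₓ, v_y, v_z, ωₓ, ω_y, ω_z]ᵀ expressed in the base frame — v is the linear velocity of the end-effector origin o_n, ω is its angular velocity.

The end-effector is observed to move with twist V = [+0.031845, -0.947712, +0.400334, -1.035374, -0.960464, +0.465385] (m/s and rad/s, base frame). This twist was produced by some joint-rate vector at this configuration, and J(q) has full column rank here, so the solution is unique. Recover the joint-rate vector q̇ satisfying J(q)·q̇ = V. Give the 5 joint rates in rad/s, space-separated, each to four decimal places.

o_n = [0.9661, 0.3910, -0.4763]
J₁: ẑ×o_n = [-0.3910, 0.9661, 0.0000], ω = ẑ
J2: z=[0.4848, 0.8746, 0.0000] o=[0.2099, -0.1164, 0.0000] → [-0.4166, 0.2309, -0.4154, 0.4848, 0.8746, 0.0000]
J3: z=[0.4848, 0.8746, 0.0000] o=[0.2372, -0.1315, -0.1773] → [-0.2616, 0.1450, -0.3841, 0.4848, 0.8746, 0.0000]
J4: z=[0.4848, 0.8746, 0.0000] o=[1.0985, -0.1058, -0.2946] → [-0.1589, 0.0881, 0.3567, 0.4848, 0.8746, 0.0000]
J5: z=[0.3971, -0.2201, -0.8910] o=[1.2309, -0.1792, -0.2174] → [0.5651, 0.3388, 0.1681, 0.3971, -0.2201, -0.8910]
q̇ = J⁺·V = [-0.3980, -0.4390, -0.9490, 0.0460, -0.9690]

-0.3980 -0.4390 -0.9490 0.0460 -0.9690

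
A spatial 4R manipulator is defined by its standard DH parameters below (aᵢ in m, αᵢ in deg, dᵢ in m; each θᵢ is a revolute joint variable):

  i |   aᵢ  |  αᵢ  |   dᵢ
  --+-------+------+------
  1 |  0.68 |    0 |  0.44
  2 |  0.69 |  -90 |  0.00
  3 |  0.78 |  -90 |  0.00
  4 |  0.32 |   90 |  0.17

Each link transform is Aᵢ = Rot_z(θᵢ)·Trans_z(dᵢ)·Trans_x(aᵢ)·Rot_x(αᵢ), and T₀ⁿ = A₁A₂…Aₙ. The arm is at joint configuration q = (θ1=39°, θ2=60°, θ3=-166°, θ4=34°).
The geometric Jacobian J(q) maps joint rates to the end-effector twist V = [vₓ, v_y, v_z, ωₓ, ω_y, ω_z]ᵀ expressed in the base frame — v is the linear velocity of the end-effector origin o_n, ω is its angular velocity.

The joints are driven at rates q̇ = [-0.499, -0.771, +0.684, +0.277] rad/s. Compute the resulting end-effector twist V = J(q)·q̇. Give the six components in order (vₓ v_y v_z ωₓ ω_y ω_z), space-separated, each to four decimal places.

o_n = [0.7495, 0.1763, 0.8578]
J₁: ẑ×o_n = [-0.1763, 0.7495, 0.0000], ω = ẑ
J2: z=[0.0000, 0.0000, 1.0000] o=[0.5285, 0.4279, 0.4400] → [0.2516, 0.2210, -0.0000, 0.0000, 0.0000, 1.0000]
J3: z=[-0.9877, -0.1564, 0.0000] o=[0.4205, 1.1094, 0.4400] → [-0.0654, 0.4127, 0.9731, -0.9877, -0.1564, 0.0000]
J4: z=[-0.0378, 0.2389, 0.9703] o=[0.5389, 0.3619, 0.6287] → [0.2349, 0.2130, -0.0433, -0.0378, 0.2389, 0.9703]
V = J·q̇ = [-0.0857, -0.2031, 0.6536, -0.6861, -0.0408, -1.0012]

-0.0857 -0.2031 0.6536 -0.6861 -0.0408 -1.0012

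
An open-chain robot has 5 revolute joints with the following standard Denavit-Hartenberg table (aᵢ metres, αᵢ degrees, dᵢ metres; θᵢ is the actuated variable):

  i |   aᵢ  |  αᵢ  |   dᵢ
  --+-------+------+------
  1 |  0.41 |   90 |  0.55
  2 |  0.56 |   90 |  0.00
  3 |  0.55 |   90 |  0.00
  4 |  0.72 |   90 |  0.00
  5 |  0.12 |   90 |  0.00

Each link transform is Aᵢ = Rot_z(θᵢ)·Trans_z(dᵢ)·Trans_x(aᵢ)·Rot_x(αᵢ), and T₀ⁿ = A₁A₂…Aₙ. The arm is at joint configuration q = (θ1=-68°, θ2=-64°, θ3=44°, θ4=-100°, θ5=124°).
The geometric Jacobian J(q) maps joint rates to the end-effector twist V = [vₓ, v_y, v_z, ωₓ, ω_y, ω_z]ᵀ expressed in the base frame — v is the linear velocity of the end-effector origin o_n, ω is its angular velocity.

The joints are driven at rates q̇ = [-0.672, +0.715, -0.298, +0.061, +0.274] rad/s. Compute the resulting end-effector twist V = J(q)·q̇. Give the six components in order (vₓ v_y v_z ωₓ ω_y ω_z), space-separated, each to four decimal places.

o_n = [0.3101, -1.3861, -0.0159]
J₁: ẑ×o_n = [1.3861, 0.3101, -0.0000], ω = ẑ
J2: z=[-0.9272, -0.3746, 0.0000] o=[0.1536, -0.3801, 0.5500] → [0.2120, -0.5247, 0.9914, -0.9272, -0.3746, 0.0000]
J3: z=[-0.3367, 0.8333, -0.4384] o=[0.2456, -0.6078, 0.0467] → [-0.3933, -0.0494, 0.2083, -0.3367, 0.8333, -0.4384]
J4: z=[0.7810, -0.0129, -0.6244] o=[-0.0437, -0.9117, -0.3089] → [-0.3000, -0.4498, -0.3660, 0.7810, -0.0129, -0.6244]
J5: z=[0.4595, 0.6889, 0.5606] o=[0.2608, -1.4335, 0.0827] → [-0.0945, 0.0730, -0.0122, 0.4595, 0.6889, 0.5606]
V = J·q̇ = [-0.7069, -0.5763, 0.6211, -0.3891, -0.3282, -0.4258]

-0.7069 -0.5763 0.6211 -0.3891 -0.3282 -0.4258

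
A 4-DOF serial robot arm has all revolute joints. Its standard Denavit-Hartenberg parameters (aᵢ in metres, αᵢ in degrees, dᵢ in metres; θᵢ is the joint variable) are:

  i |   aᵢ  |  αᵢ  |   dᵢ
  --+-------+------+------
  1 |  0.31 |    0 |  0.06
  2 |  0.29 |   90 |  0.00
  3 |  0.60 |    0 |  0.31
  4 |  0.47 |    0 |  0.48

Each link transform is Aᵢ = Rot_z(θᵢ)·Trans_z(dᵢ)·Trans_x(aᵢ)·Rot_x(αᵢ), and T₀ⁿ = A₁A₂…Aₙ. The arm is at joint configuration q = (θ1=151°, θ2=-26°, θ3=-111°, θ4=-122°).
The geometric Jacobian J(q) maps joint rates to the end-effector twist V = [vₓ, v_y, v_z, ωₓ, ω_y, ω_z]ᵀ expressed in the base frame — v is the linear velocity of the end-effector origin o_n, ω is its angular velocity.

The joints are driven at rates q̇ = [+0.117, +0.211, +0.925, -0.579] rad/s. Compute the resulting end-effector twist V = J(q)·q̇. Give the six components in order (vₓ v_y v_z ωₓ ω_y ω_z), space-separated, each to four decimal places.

-0.3331 0.5377 -0.2968 0.2834 0.1985 0.3280

o_n = [0.4952, 0.4331, -0.1248]
J₁: ẑ×o_n = [-0.4331, 0.4952, 0.0000], ω = ẑ
J2: z=[0.0000, 0.0000, 1.0000] o=[-0.2711, 0.1503, 0.0600] → [-0.2828, 0.7664, 0.0000, 0.0000, 0.0000, 1.0000]
J3: z=[0.8192, 0.5736, 0.0000] o=[-0.4375, 0.3878, 0.0600] → [-0.1060, 0.1514, -0.4979, 0.8192, 0.5736, 0.0000]
J4: z=[0.8192, 0.5736, 0.0000] o=[-0.0602, 0.3895, -0.5001] → [0.2153, -0.3075, -0.2829, 0.8192, 0.5736, 0.0000]
V = J·q̇ = [-0.3331, 0.5377, -0.2968, 0.2834, 0.1985, 0.3280]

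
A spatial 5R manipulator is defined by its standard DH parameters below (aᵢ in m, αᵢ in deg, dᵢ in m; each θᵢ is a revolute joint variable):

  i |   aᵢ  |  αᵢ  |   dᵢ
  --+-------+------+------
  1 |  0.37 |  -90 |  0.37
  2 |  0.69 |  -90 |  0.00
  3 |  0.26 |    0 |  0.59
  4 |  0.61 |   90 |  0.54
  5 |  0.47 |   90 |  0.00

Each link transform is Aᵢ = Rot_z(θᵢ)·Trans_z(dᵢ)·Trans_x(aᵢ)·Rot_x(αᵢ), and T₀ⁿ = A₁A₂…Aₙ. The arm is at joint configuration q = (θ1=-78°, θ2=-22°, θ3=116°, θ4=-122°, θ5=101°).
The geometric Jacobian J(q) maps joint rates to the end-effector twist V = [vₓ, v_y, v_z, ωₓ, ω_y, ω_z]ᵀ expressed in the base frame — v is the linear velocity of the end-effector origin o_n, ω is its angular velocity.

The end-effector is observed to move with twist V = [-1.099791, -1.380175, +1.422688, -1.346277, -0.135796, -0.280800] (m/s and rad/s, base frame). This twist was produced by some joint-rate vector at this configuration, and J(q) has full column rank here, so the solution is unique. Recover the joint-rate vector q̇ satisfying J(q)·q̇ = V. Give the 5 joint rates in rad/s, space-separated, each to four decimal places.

o_n = [0.2363, -1.9740, -0.6959]
J₁: ẑ×o_n = [1.9740, 0.2363, -0.0000], ω = ẑ
J2: z=[0.9781, 0.2079, 0.0000] o=[0.0769, -0.3619, 0.3700] → [-0.2216, 1.0426, -1.6100, 0.9781, 0.2079, 0.0000]
J3: z=[0.0779, -0.3664, -0.9272] o=[0.2099, -0.9877, 0.6285] → [-0.4292, 0.0787, -0.0672, 0.0779, -0.3664, -0.9272]
J4: z=[0.0779, -0.3664, -0.9272] o=[0.0053, -1.1491, 0.0387] → [-0.4957, -0.1569, 0.0204, 0.0779, -0.3664, -0.9272]
J5: z=[0.9526, 0.3016, -0.0392] o=[0.2267, -1.8839, -0.2347] → [-0.1426, 0.4390, -0.0887, 0.9526, 0.3016, -0.0392]
q̇ = J⁺·V = [-0.7930, -0.8170, -0.8110, 0.2810, -0.5310]

-0.7930 -0.8170 -0.8110 0.2810 -0.5310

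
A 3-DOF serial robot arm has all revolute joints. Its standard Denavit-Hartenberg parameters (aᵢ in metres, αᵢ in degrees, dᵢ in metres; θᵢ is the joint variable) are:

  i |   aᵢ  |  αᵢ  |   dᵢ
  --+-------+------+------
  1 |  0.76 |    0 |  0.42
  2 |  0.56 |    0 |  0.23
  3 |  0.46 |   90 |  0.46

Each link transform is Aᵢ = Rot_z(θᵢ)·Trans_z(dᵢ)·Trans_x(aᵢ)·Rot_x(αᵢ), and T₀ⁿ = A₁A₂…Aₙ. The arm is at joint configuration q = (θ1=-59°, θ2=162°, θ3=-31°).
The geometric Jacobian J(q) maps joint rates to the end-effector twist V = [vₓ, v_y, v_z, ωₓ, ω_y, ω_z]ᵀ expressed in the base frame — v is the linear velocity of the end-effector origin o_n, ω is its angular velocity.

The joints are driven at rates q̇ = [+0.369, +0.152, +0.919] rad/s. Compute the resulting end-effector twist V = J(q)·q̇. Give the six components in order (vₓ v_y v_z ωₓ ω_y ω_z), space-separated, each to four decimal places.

o_n = [0.4076, 0.3317, 1.1100]
J₁: ẑ×o_n = [-0.3317, 0.4076, 0.0000], ω = ẑ
J2: z=[0.0000, 0.0000, 1.0000] o=[0.3914, -0.6514, 0.4200] → [-0.9831, 0.0162, 0.0000, 0.0000, 0.0000, 1.0000]
J3: z=[0.0000, 0.0000, 1.0000] o=[0.2655, -0.1058, 0.6500] → [-0.4375, 0.1421, 0.0000, 0.0000, 0.0000, 1.0000]
V = J·q̇ = [-0.6739, 0.2835, 0.0000, 0.0000, 0.0000, 1.4400]

-0.6739 0.2835 0.0000 0.0000 0.0000 1.4400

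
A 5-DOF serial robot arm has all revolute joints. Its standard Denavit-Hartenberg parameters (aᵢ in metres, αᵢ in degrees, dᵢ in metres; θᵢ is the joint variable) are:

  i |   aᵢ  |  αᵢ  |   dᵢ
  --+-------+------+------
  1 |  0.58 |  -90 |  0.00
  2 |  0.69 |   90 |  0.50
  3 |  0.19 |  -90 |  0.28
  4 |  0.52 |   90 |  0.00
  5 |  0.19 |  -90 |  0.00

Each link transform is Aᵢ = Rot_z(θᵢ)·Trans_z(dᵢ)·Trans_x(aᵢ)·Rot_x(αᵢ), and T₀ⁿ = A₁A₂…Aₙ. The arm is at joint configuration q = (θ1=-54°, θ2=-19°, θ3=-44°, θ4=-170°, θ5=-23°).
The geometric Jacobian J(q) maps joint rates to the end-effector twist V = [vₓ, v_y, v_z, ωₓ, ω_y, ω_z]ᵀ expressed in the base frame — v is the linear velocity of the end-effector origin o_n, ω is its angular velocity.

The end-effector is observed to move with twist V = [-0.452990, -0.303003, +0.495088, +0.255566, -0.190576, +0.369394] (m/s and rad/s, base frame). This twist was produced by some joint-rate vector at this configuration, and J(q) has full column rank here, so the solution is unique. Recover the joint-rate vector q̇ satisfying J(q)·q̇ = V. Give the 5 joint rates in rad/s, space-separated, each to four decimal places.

o_n = [1.0605, -0.1157, 0.4709]
J₁: ẑ×o_n = [0.1157, 1.0605, -0.0000], ω = ẑ
J2: z=[0.8090, 0.5878, 0.0000] o=[0.3409, -0.4692, 0.0000] → [0.2768, -0.3810, -0.1370, 0.8090, 0.5878, 0.0000]
J3: z=[-0.1914, 0.2634, 0.9455] o=[1.1289, -0.7031, 0.2246] → [-0.4906, -0.0175, -0.0944, -0.1914, 0.2634, 0.9455]
J4: z=[0.9680, -0.1086, 0.2262] o=[1.0445, -0.8115, 0.5339] → [-0.1505, 0.0646, 0.6753, 0.9680, -0.1086, 0.2262]
J5: z=[0.2166, -0.0929, -0.9718] o=[1.1103, -0.2969, 0.4993] → [0.1787, 0.0545, 0.0346, 0.2166, -0.0929, -0.9718]
q̇ = J⁺·V = [-0.4350, -0.3670, 0.2380, 0.7140, -0.4300]

-0.4350 -0.3670 0.2380 0.7140 -0.4300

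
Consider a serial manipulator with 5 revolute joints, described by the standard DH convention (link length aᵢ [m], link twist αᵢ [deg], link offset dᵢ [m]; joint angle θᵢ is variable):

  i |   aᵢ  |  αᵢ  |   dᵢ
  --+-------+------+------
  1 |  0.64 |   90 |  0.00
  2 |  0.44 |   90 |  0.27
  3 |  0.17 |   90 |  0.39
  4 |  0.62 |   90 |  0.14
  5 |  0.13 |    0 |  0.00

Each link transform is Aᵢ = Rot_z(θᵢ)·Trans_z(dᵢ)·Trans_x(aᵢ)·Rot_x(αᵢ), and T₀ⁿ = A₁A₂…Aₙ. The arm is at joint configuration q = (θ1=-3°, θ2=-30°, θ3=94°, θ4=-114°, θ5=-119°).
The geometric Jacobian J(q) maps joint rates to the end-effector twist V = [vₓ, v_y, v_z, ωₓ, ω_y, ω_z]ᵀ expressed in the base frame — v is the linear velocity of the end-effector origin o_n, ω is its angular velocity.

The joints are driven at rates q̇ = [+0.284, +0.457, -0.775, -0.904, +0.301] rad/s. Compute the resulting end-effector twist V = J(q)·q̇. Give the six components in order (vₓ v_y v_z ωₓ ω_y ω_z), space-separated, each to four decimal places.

o_n = [1.0938, -0.2730, -0.1322]
J₁: ẑ×o_n = [0.2730, 1.0938, -0.0000], ω = ẑ
J2: z=[-0.0523, -0.9986, 0.0000] o=[0.6391, -0.0335, 0.0000] → [0.1320, -0.0069, 0.4666, -0.0523, -0.9986, 0.0000]
J3: z=[-0.4993, 0.0262, -0.8660] o=[1.0055, -0.3231, -0.2200] → [0.0456, -0.0326, -0.0273, -0.4993, 0.0262, -0.8660]
J4: z=[0.8591, -0.1149, -0.4988] o=[0.7917, -0.4817, -0.5518] → [0.0559, -0.5112, 0.2139, 0.8591, -0.1149, -0.4988]
J5: z=[-0.1003, 0.9178, -0.3841] o=[1.2231, -0.2622, -0.1399] → [0.0029, 0.0504, 0.1198, -0.1003, 0.9178, -0.3841]
V = J·q̇ = [0.0529, 0.8101, 0.0770, -0.4437, -0.0965, 1.2905]

0.0529 0.8101 0.0770 -0.4437 -0.0965 1.2905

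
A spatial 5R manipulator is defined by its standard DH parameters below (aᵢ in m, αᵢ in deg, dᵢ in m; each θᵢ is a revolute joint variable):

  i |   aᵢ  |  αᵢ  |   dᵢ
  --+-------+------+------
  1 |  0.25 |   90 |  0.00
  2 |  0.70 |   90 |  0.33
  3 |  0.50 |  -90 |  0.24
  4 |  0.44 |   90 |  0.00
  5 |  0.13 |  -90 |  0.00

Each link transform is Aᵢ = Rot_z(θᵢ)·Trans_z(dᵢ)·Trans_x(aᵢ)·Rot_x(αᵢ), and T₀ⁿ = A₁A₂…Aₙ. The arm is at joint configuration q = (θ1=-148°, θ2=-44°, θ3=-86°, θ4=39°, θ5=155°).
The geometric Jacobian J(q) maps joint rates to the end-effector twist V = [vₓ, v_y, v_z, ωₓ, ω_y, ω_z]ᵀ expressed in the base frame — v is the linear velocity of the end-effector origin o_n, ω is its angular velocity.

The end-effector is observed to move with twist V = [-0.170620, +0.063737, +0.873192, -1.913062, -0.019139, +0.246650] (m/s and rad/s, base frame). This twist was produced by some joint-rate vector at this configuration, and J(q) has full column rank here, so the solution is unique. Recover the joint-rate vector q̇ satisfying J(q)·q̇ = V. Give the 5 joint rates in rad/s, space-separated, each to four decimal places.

o_n = [-0.4627, -0.7782, -0.5875]
J₁: ẑ×o_n = [0.7782, -0.4627, 0.0000], ω = ẑ
J2: z=[-0.5299, 0.8480, 0.0000] o=[-0.2120, -0.1325, 0.0000] → [-0.4982, -0.3113, 0.5547, -0.5299, 0.8480, 0.0000]
J3: z=[0.5891, 0.3681, -0.7193] o=[-0.8139, -0.1195, -0.4863] → [-0.5111, -0.1930, -0.5173, 0.5891, 0.3681, -0.7193]
J4: z=[-0.6455, -0.3211, -0.6930] o=[-0.4295, -0.4674, -0.6831] → [-0.2461, 0.0847, 0.1899, -0.6455, -0.3211, -0.6930]
J5: z=[0.7637, -0.2631, -0.5895] o=[-0.4264, -0.8677, -0.5005] → [0.0757, 0.0878, 0.0588, 0.7637, -0.2631, -0.5895]
q̇ = J⁺·V = [-0.0740, 0.5140, -0.8510, 0.9830, -0.6610]

-0.0740 0.5140 -0.8510 0.9830 -0.6610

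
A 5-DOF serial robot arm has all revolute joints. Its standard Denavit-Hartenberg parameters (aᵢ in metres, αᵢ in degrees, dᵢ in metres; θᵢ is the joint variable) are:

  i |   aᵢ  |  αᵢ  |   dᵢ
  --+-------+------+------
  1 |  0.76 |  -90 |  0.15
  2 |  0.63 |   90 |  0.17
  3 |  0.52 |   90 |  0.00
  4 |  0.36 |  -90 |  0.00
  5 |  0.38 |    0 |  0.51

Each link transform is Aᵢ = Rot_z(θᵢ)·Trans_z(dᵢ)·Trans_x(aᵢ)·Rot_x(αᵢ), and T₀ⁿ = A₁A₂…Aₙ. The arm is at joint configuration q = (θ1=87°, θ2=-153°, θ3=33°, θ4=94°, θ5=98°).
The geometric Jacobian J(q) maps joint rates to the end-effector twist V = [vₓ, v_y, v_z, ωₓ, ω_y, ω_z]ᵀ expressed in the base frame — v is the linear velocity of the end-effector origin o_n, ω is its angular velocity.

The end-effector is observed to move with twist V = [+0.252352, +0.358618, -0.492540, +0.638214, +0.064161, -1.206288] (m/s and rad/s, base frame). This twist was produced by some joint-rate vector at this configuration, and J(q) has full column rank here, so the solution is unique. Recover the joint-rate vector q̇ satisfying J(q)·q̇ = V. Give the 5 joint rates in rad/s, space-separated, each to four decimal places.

-0.6540 -0.7820 0.4620 -0.3080 0.2030

o_n = [-0.4655, 0.2907, 0.0978]
J₁: ẑ×o_n = [-0.2907, -0.4655, 0.0000], ω = ẑ
J2: z=[-0.9986, 0.0523, 0.0000] o=[0.0398, 0.7590, 0.1500] → [-0.0027, -0.0521, 0.4941, -0.9986, 0.0523, 0.0000]
J3: z=[-0.0238, -0.4534, -0.8910] o=[-0.1594, 0.2073, 0.4360] → [0.2277, 0.2647, -0.1408, -0.0238, -0.4534, -0.8910]
J4: z=[0.8121, -0.5285, 0.2473] o=[-0.4625, -0.1659, 0.6340] → [0.1705, 0.4347, 0.3693, 0.8121, -0.5285, 0.2473]
J5: z=[0.5832, 0.7476, -0.3177] o=[-0.4564, -0.3107, 0.3045] → [0.0366, 0.1234, 0.3575, 0.5832, 0.7476, -0.3177]
q̇ = J⁺·V = [-0.6540, -0.7820, 0.4620, -0.3080, 0.2030]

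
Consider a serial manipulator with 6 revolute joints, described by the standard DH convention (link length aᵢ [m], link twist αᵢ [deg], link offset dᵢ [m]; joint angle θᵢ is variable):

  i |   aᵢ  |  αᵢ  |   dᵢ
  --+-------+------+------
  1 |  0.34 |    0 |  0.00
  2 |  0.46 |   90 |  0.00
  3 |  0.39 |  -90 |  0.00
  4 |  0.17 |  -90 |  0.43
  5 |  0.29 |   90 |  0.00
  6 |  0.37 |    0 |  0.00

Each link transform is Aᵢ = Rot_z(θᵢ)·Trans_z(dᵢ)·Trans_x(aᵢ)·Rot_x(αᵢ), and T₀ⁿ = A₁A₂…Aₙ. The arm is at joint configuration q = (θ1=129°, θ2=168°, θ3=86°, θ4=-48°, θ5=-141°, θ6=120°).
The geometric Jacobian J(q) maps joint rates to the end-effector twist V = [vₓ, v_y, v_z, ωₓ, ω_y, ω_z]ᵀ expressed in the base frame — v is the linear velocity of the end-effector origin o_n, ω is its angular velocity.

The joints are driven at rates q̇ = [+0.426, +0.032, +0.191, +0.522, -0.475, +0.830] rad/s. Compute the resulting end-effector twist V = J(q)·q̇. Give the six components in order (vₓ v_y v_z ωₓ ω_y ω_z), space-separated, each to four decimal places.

o_n = [-0.0755, 0.3201, 0.7202]
J₁: ẑ×o_n = [-0.3201, -0.0755, 0.0000], ω = ẑ
J2: z=[0.0000, 0.0000, 1.0000] o=[-0.2140, 0.2642, 0.0000] → [-0.0559, 0.1384, 0.0000, 0.0000, 0.0000, 1.0000]
J3: z=[-0.8910, -0.4540, 0.0000] o=[-0.0051, -0.1456, 0.0000] → [-0.3270, 0.6417, -0.4469, -0.8910, -0.4540, 0.0000]
J4: z=[-0.4529, 0.8888, 0.0698] o=[0.0072, -0.1699, 0.3890] → [0.2602, 0.1442, -0.1484, -0.4529, 0.8888, 0.0698]
J5: z=[0.6197, 0.2576, 0.7413] o=[-0.2965, 0.1479, 0.5325] → [-0.0793, 0.0475, 0.0498, 0.6197, 0.2576, 0.7413]
J6: z=[0.7553, -0.4523, -0.4743] o=[-0.2347, 0.3955, 0.3948] → [-0.1829, -0.3213, 0.0150, 0.7553, -0.4523, -0.4743]
V = J·q̇ = [-0.1790, -0.1191, -0.1740, -0.0740, -0.1205, -0.2514]

-0.1790 -0.1191 -0.1740 -0.0740 -0.1205 -0.2514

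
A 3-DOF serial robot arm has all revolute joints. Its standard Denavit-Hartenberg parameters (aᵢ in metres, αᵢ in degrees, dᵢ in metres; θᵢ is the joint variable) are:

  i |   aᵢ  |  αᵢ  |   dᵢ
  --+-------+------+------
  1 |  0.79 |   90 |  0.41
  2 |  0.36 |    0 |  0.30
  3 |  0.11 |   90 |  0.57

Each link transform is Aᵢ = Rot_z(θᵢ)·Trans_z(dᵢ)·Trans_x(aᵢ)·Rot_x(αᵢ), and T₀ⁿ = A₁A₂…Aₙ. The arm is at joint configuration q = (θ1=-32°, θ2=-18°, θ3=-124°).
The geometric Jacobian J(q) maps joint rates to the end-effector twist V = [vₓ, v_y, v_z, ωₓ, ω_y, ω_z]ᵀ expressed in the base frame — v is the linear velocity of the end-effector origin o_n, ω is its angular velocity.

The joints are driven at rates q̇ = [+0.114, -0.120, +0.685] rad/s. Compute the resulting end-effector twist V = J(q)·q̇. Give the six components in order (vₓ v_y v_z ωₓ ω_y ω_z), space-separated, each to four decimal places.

o_n = [0.4258, -1.2919, 0.2310]
J₁: ẑ×o_n = [1.2919, 0.4258, -0.0000], ω = ẑ
J2: z=[-0.5299, -0.8480, 0.0000] o=[0.6700, -0.4186, 0.4100] → [0.1518, -0.0948, 0.2557, -0.5299, -0.8480, 0.0000]
J3: z=[-0.5299, -0.8480, 0.0000] o=[0.8013, -0.8545, 0.2988] → [0.0574, -0.0359, -0.0867, -0.5299, -0.8480, 0.0000]
V = J·q̇ = [0.1684, 0.0353, -0.0901, -0.2994, -0.4791, 0.1140]

0.1684 0.0353 -0.0901 -0.2994 -0.4791 0.1140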